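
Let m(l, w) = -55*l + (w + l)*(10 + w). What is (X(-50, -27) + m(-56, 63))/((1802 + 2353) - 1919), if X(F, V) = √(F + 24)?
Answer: 3591/2236 + I*√26/2236 ≈ 1.606 + 0.0022804*I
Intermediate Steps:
X(F, V) = √(24 + F)
m(l, w) = -55*l + (10 + w)*(l + w) (m(l, w) = -55*l + (l + w)*(10 + w) = -55*l + (10 + w)*(l + w))
(X(-50, -27) + m(-56, 63))/((1802 + 2353) - 1919) = (√(24 - 50) + (63² - 45*(-56) + 10*63 - 56*63))/((1802 + 2353) - 1919) = (√(-26) + (3969 + 2520 + 630 - 3528))/(4155 - 1919) = (I*√26 + 3591)/2236 = (3591 + I*√26)*(1/2236) = 3591/2236 + I*√26/2236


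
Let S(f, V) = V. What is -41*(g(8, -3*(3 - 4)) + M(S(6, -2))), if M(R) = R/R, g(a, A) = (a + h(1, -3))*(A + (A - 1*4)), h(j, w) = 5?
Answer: -1107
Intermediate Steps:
g(a, A) = (-4 + 2*A)*(5 + a) (g(a, A) = (a + 5)*(A + (A - 1*4)) = (5 + a)*(A + (A - 4)) = (5 + a)*(A + (-4 + A)) = (5 + a)*(-4 + 2*A) = (-4 + 2*A)*(5 + a))
M(R) = 1
-41*(g(8, -3*(3 - 4)) + M(S(6, -2))) = -41*((-20 - 4*8 + 10*(-3*(3 - 4)) + 2*(-3*(3 - 4))*8) + 1) = -41*((-20 - 32 + 10*(-3*(-1)) + 2*(-3*(-1))*8) + 1) = -41*((-20 - 32 + 10*3 + 2*3*8) + 1) = -41*((-20 - 32 + 30 + 48) + 1) = -41*(26 + 1) = -41*27 = -1107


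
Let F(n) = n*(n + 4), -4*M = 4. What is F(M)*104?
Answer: -312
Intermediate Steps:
M = -1 (M = -¼*4 = -1)
F(n) = n*(4 + n)
F(M)*104 = -(4 - 1)*104 = -1*3*104 = -3*104 = -312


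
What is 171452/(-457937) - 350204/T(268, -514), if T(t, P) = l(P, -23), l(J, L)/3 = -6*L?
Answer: -80221175138/94792959 ≈ -846.28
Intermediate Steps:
l(J, L) = -18*L (l(J, L) = 3*(-6*L) = -18*L)
T(t, P) = 414 (T(t, P) = -18*(-23) = 414)
171452/(-457937) - 350204/T(268, -514) = 171452/(-457937) - 350204/414 = 171452*(-1/457937) - 350204*1/414 = -171452/457937 - 175102/207 = -80221175138/94792959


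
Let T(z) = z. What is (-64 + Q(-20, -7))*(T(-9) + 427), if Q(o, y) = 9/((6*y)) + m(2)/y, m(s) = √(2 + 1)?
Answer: -187891/7 - 418*√3/7 ≈ -26945.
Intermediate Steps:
m(s) = √3
Q(o, y) = 3/(2*y) + √3/y (Q(o, y) = 9/((6*y)) + √3/y = 9*(1/(6*y)) + √3/y = 3/(2*y) + √3/y)
(-64 + Q(-20, -7))*(T(-9) + 427) = (-64 + (3/2 + √3)/(-7))*(-9 + 427) = (-64 - (3/2 + √3)/7)*418 = (-64 + (-3/14 - √3/7))*418 = (-899/14 - √3/7)*418 = -187891/7 - 418*√3/7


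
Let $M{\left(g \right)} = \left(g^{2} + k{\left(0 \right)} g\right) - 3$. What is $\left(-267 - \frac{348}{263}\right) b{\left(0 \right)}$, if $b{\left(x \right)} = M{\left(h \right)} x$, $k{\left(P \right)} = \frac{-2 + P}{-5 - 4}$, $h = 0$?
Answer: $0$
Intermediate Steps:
$k{\left(P \right)} = \frac{2}{9} - \frac{P}{9}$ ($k{\left(P \right)} = \frac{-2 + P}{-9} = \left(-2 + P\right) \left(- \frac{1}{9}\right) = \frac{2}{9} - \frac{P}{9}$)
$M{\left(g \right)} = -3 + g^{2} + \frac{2 g}{9}$ ($M{\left(g \right)} = \left(g^{2} + \left(\frac{2}{9} - 0\right) g\right) - 3 = \left(g^{2} + \left(\frac{2}{9} + 0\right) g\right) - 3 = \left(g^{2} + \frac{2 g}{9}\right) - 3 = -3 + g^{2} + \frac{2 g}{9}$)
$b{\left(x \right)} = - 3 x$ ($b{\left(x \right)} = \left(-3 + 0^{2} + \frac{2}{9} \cdot 0\right) x = \left(-3 + 0 + 0\right) x = - 3 x$)
$\left(-267 - \frac{348}{263}\right) b{\left(0 \right)} = \left(-267 - \frac{348}{263}\right) \left(\left(-3\right) 0\right) = \left(-267 - \frac{348}{263}\right) 0 = \left(- \frac{70569}{263}\right) 0 = 0$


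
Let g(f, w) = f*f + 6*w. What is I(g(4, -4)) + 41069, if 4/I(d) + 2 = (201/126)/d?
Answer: 30348647/739 ≈ 41067.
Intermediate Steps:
g(f, w) = f² + 6*w
I(d) = 4/(-2 + 67/(42*d)) (I(d) = 4/(-2 + (201/126)/d) = 4/(-2 + (201*(1/126))/d) = 4/(-2 + 67/(42*d)))
I(g(4, -4)) + 41069 = -168*(4² + 6*(-4))/(-67 + 84*(4² + 6*(-4))) + 41069 = -168*(16 - 24)/(-67 + 84*(16 - 24)) + 41069 = -168*(-8)/(-67 + 84*(-8)) + 41069 = -168*(-8)/(-67 - 672) + 41069 = -168*(-8)/(-739) + 41069 = -168*(-8)*(-1/739) + 41069 = -1344/739 + 41069 = 30348647/739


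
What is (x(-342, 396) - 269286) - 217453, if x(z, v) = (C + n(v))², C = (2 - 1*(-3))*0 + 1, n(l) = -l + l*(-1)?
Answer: 138942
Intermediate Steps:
n(l) = -2*l (n(l) = -l - l = -2*l)
C = 1 (C = (2 + 3)*0 + 1 = 5*0 + 1 = 0 + 1 = 1)
x(z, v) = (1 - 2*v)²
(x(-342, 396) - 269286) - 217453 = ((-1 + 2*396)² - 269286) - 217453 = ((-1 + 792)² - 269286) - 217453 = (791² - 269286) - 217453 = (625681 - 269286) - 217453 = 356395 - 217453 = 138942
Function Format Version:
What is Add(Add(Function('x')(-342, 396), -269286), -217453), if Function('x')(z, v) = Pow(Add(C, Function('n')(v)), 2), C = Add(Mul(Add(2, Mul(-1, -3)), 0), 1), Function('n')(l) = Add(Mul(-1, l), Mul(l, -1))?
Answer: 138942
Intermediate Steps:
Function('n')(l) = Mul(-2, l) (Function('n')(l) = Add(Mul(-1, l), Mul(-1, l)) = Mul(-2, l))
C = 1 (C = Add(Mul(Add(2, 3), 0), 1) = Add(Mul(5, 0), 1) = Add(0, 1) = 1)
Function('x')(z, v) = Pow(Add(1, Mul(-2, v)), 2)
Add(Add(Function('x')(-342, 396), -269286), -217453) = Add(Add(Pow(Add(-1, Mul(2, 396)), 2), -269286), -217453) = Add(Add(Pow(Add(-1, 792), 2), -269286), -217453) = Add(Add(Pow(791, 2), -269286), -217453) = Add(Add(625681, -269286), -217453) = Add(356395, -217453) = 138942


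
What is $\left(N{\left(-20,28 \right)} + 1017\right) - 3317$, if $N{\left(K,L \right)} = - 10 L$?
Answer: $-2580$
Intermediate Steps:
$\left(N{\left(-20,28 \right)} + 1017\right) - 3317 = \left(\left(-10\right) 28 + 1017\right) - 3317 = \left(-280 + 1017\right) - 3317 = 737 - 3317 = -2580$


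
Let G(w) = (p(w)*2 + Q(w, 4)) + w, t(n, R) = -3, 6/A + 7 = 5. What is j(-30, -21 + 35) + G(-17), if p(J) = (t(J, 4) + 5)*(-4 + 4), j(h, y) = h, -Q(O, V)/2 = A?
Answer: -41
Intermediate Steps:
A = -3 (A = 6/(-7 + 5) = 6/(-2) = 6*(-½) = -3)
Q(O, V) = 6 (Q(O, V) = -2*(-3) = 6)
p(J) = 0 (p(J) = (-3 + 5)*(-4 + 4) = 2*0 = 0)
G(w) = 6 + w (G(w) = (0*2 + 6) + w = (0 + 6) + w = 6 + w)
j(-30, -21 + 35) + G(-17) = -30 + (6 - 17) = -30 - 11 = -41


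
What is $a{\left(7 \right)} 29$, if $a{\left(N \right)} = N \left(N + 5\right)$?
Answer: $2436$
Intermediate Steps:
$a{\left(N \right)} = N \left(5 + N\right)$
$a{\left(7 \right)} 29 = 7 \left(5 + 7\right) 29 = 7 \cdot 12 \cdot 29 = 84 \cdot 29 = 2436$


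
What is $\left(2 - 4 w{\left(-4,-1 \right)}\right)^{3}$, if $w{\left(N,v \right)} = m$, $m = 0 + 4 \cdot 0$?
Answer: $8$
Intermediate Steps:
$m = 0$ ($m = 0 + 0 = 0$)
$w{\left(N,v \right)} = 0$
$\left(2 - 4 w{\left(-4,-1 \right)}\right)^{3} = \left(2 - 0\right)^{3} = \left(2 + 0\right)^{3} = 2^{3} = 8$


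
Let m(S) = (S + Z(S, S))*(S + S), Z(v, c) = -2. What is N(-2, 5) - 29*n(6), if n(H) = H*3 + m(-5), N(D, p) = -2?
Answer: -2554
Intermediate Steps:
m(S) = 2*S*(-2 + S) (m(S) = (S - 2)*(S + S) = (-2 + S)*(2*S) = 2*S*(-2 + S))
n(H) = 70 + 3*H (n(H) = H*3 + 2*(-5)*(-2 - 5) = 3*H + 2*(-5)*(-7) = 3*H + 70 = 70 + 3*H)
N(-2, 5) - 29*n(6) = -2 - 29*(70 + 3*6) = -2 - 29*(70 + 18) = -2 - 29*88 = -2 - 2552 = -2554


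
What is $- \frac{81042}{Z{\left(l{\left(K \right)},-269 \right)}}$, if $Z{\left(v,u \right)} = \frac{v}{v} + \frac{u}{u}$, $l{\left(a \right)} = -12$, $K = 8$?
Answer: $-40521$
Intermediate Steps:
$Z{\left(v,u \right)} = 2$ ($Z{\left(v,u \right)} = 1 + 1 = 2$)
$- \frac{81042}{Z{\left(l{\left(K \right)},-269 \right)}} = - \frac{81042}{2} = \left(-81042\right) \frac{1}{2} = -40521$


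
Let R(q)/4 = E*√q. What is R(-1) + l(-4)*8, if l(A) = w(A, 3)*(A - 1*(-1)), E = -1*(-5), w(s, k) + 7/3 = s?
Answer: 152 + 20*I ≈ 152.0 + 20.0*I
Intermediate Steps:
w(s, k) = -7/3 + s
E = 5
l(A) = (1 + A)*(-7/3 + A) (l(A) = (-7/3 + A)*(A - 1*(-1)) = (-7/3 + A)*(A + 1) = (-7/3 + A)*(1 + A) = (1 + A)*(-7/3 + A))
R(q) = 20*√q (R(q) = 4*(5*√q) = 20*√q)
R(-1) + l(-4)*8 = 20*√(-1) + ((1 - 4)*(-7 + 3*(-4))/3)*8 = 20*I + ((⅓)*(-3)*(-7 - 12))*8 = 20*I + ((⅓)*(-3)*(-19))*8 = 20*I + 19*8 = 20*I + 152 = 152 + 20*I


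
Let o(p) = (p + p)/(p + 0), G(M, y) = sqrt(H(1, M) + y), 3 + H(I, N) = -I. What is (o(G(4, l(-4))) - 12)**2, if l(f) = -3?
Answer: 100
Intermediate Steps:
H(I, N) = -3 - I
G(M, y) = sqrt(-4 + y) (G(M, y) = sqrt((-3 - 1*1) + y) = sqrt((-3 - 1) + y) = sqrt(-4 + y))
o(p) = 2 (o(p) = (2*p)/p = 2)
(o(G(4, l(-4))) - 12)**2 = (2 - 12)**2 = (-10)**2 = 100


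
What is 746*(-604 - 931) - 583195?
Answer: -1728305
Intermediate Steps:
746*(-604 - 931) - 583195 = 746*(-1535) - 583195 = -1145110 - 583195 = -1728305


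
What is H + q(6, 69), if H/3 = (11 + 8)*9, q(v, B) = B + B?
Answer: 651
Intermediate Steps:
q(v, B) = 2*B
H = 513 (H = 3*((11 + 8)*9) = 3*(19*9) = 3*171 = 513)
H + q(6, 69) = 513 + 2*69 = 513 + 138 = 651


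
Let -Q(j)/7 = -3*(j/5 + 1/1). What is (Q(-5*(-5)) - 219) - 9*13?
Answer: -210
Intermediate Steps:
Q(j) = 21 + 21*j/5 (Q(j) = -(-21)*(j/5 + 1/1) = -(-21)*(j*(1/5) + 1*1) = -(-21)*(j/5 + 1) = -(-21)*(1 + j/5) = -7*(-3 - 3*j/5) = 21 + 21*j/5)
(Q(-5*(-5)) - 219) - 9*13 = ((21 + 21*(-5*(-5))/5) - 219) - 9*13 = ((21 + (21/5)*25) - 219) - 117 = ((21 + 105) - 219) - 117 = (126 - 219) - 117 = -93 - 117 = -210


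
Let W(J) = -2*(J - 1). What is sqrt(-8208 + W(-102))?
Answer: I*sqrt(8002) ≈ 89.454*I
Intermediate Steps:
W(J) = 2 - 2*J (W(J) = -2*(-1 + J) = 2 - 2*J)
sqrt(-8208 + W(-102)) = sqrt(-8208 + (2 - 2*(-102))) = sqrt(-8208 + (2 + 204)) = sqrt(-8208 + 206) = sqrt(-8002) = I*sqrt(8002)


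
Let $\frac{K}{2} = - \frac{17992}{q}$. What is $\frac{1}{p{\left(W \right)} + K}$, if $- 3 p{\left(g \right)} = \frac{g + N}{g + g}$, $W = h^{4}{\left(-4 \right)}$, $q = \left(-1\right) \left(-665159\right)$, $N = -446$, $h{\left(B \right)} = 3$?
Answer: $\frac{323267274}{225294811} \approx 1.4349$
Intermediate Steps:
$q = 665159$
$W = 81$ ($W = 3^{4} = 81$)
$K = - \frac{35984}{665159}$ ($K = 2 \left(- \frac{17992}{665159}\right) = - \frac{35984}{665159} \approx -0.054098$)
$p{\left(g \right)} = - \frac{-446 + g}{6 g}$ ($p{\left(g \right)} = - \frac{\left(g - 446\right) \frac{1}{g + g}}{3} = - \frac{\left(-446 + g\right) \frac{1}{2 g}}{3} = - \frac{\frac{1}{2} \frac{1}{g} \left(-446 + g\right)}{3} = - \frac{-446 + g}{6 g}$)
$\frac{1}{p{\left(W \right)} + K} = \frac{1}{\frac{446 - 81}{6 \cdot 81} - \frac{35984}{665159}} = \frac{1}{\frac{1}{6} \cdot \frac{1}{81} \left(446 - 81\right) - \frac{35984}{665159}} = \frac{1}{\frac{1}{6} \cdot \frac{1}{81} \cdot 365 - \frac{35984}{665159}} = \frac{1}{\frac{365}{486} - \frac{35984}{665159}} = \frac{1}{\frac{225294811}{323267274}} = \frac{323267274}{225294811}$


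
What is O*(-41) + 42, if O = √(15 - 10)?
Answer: 42 - 41*√5 ≈ -49.679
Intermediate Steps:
O = √5 ≈ 2.2361
O*(-41) + 42 = √5*(-41) + 42 = -41*√5 + 42 = 42 - 41*√5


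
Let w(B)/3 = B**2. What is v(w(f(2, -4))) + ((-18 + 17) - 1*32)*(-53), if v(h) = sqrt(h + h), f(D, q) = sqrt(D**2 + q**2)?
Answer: 1749 + 2*sqrt(30) ≈ 1760.0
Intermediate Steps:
w(B) = 3*B**2
v(h) = sqrt(2)*sqrt(h) (v(h) = sqrt(2*h) = sqrt(2)*sqrt(h))
v(w(f(2, -4))) + ((-18 + 17) - 1*32)*(-53) = sqrt(2)*sqrt(3*(sqrt(2**2 + (-4)**2))**2) + ((-18 + 17) - 1*32)*(-53) = sqrt(2)*sqrt(3*(sqrt(4 + 16))**2) + (-1 - 32)*(-53) = sqrt(2)*sqrt(3*(sqrt(20))**2) - 33*(-53) = sqrt(2)*sqrt(3*(2*sqrt(5))**2) + 1749 = sqrt(2)*sqrt(3*20) + 1749 = sqrt(2)*sqrt(60) + 1749 = sqrt(2)*(2*sqrt(15)) + 1749 = 2*sqrt(30) + 1749 = 1749 + 2*sqrt(30)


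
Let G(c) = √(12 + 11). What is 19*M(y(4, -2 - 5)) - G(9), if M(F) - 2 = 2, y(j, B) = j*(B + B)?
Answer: 76 - √23 ≈ 71.204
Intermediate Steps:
y(j, B) = 2*B*j (y(j, B) = j*(2*B) = 2*B*j)
M(F) = 4 (M(F) = 2 + 2 = 4)
G(c) = √23
19*M(y(4, -2 - 5)) - G(9) = 19*4 - √23 = 76 - √23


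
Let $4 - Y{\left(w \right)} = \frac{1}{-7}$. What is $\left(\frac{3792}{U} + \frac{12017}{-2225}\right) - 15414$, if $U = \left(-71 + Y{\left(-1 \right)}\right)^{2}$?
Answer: $- \frac{156539553046}{10152675} \approx -15419.0$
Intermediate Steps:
$Y{\left(w \right)} = \frac{29}{7}$ ($Y{\left(w \right)} = 4 - \frac{1}{-7} = 4 - - \frac{1}{7} = 4 + \frac{1}{7} = \frac{29}{7}$)
$U = \frac{219024}{49}$ ($U = \left(-71 + \frac{29}{7}\right)^{2} = \left(- \frac{468}{7}\right)^{2} = \frac{219024}{49} \approx 4469.9$)
$\left(\frac{3792}{U} + \frac{12017}{-2225}\right) - 15414 = \left(\frac{3792}{\frac{219024}{49}} + \frac{12017}{-2225}\right) - 15414 = \left(3792 \cdot \frac{49}{219024} + 12017 \left(- \frac{1}{2225}\right)\right) - 15414 = \left(\frac{3871}{4563} - \frac{12017}{2225}\right) - 15414 = - \frac{46220596}{10152675} - 15414 = - \frac{156539553046}{10152675}$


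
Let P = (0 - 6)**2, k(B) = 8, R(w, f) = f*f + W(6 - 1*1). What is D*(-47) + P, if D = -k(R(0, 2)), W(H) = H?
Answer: 412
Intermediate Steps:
R(w, f) = 5 + f**2 (R(w, f) = f*f + (6 - 1*1) = f**2 + (6 - 1) = f**2 + 5 = 5 + f**2)
D = -8 (D = -1*8 = -8)
P = 36 (P = (-6)**2 = 36)
D*(-47) + P = -8*(-47) + 36 = 376 + 36 = 412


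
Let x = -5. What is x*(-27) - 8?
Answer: 127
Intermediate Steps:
x*(-27) - 8 = -5*(-27) - 8 = 135 - 8 = 127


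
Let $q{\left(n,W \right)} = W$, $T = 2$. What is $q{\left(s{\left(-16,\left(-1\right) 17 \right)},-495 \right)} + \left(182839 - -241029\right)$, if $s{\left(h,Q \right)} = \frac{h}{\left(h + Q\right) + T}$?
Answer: $423373$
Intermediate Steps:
$s{\left(h,Q \right)} = \frac{h}{2 + Q + h}$ ($s{\left(h,Q \right)} = \frac{h}{\left(h + Q\right) + 2} = \frac{h}{\left(Q + h\right) + 2} = \frac{h}{2 + Q + h}$)
$q{\left(s{\left(-16,\left(-1\right) 17 \right)},-495 \right)} + \left(182839 - -241029\right) = -495 + \left(182839 - -241029\right) = -495 + \left(182839 + 241029\right) = -495 + 423868 = 423373$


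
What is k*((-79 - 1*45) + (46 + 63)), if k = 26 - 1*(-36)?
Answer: -930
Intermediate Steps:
k = 62 (k = 26 + 36 = 62)
k*((-79 - 1*45) + (46 + 63)) = 62*((-79 - 1*45) + (46 + 63)) = 62*((-79 - 45) + 109) = 62*(-124 + 109) = 62*(-15) = -930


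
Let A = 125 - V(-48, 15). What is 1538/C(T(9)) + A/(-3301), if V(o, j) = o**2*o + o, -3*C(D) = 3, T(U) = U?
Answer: -5187703/3301 ≈ -1571.6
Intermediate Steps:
C(D) = -1 (C(D) = -1/3*3 = -1)
V(o, j) = o + o**3 (V(o, j) = o**3 + o = o + o**3)
A = 110765 (A = 125 - (-48 + (-48)**3) = 125 - (-48 - 110592) = 125 - 1*(-110640) = 125 + 110640 = 110765)
1538/C(T(9)) + A/(-3301) = 1538/(-1) + 110765/(-3301) = 1538*(-1) + 110765*(-1/3301) = -1538 - 110765/3301 = -5187703/3301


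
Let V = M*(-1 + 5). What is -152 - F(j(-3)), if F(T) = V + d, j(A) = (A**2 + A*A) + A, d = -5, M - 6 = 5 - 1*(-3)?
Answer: -203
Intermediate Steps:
M = 14 (M = 6 + (5 - 1*(-3)) = 6 + (5 + 3) = 6 + 8 = 14)
j(A) = A + 2*A**2 (j(A) = (A**2 + A**2) + A = 2*A**2 + A = A + 2*A**2)
V = 56 (V = 14*(-1 + 5) = 14*4 = 56)
F(T) = 51 (F(T) = 56 - 5 = 51)
-152 - F(j(-3)) = -152 - 1*51 = -152 - 51 = -203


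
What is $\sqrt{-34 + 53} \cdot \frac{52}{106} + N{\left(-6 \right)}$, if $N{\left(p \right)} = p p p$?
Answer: $-216 + \frac{26 \sqrt{19}}{53} \approx -213.86$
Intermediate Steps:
$N{\left(p \right)} = p^{3}$ ($N{\left(p \right)} = p^{2} p = p^{3}$)
$\sqrt{-34 + 53} \cdot \frac{52}{106} + N{\left(-6 \right)} = \sqrt{-34 + 53} \cdot \frac{52}{106} + \left(-6\right)^{3} = \sqrt{19} \cdot 52 \cdot \frac{1}{106} - 216 = \sqrt{19} \cdot \frac{26}{53} - 216 = \frac{26 \sqrt{19}}{53} - 216 = -216 + \frac{26 \sqrt{19}}{53}$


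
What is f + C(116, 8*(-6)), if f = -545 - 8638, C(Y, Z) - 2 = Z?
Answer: -9229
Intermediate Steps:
C(Y, Z) = 2 + Z
f = -9183
f + C(116, 8*(-6)) = -9183 + (2 + 8*(-6)) = -9183 + (2 - 48) = -9183 - 46 = -9229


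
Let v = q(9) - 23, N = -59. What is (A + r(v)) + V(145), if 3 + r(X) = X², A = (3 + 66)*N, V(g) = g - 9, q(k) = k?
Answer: -3742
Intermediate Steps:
V(g) = -9 + g
A = -4071 (A = (3 + 66)*(-59) = 69*(-59) = -4071)
v = -14 (v = 9 - 23 = -14)
r(X) = -3 + X²
(A + r(v)) + V(145) = (-4071 + (-3 + (-14)²)) + (-9 + 145) = (-4071 + (-3 + 196)) + 136 = (-4071 + 193) + 136 = -3878 + 136 = -3742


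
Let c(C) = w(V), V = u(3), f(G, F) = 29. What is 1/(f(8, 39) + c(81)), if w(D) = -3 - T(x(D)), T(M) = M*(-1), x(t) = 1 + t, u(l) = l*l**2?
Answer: 1/54 ≈ 0.018519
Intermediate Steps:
u(l) = l**3
T(M) = -M
V = 27 (V = 3**3 = 27)
w(D) = -2 + D (w(D) = -3 - (-1)*(1 + D) = -3 - (-1 - D) = -3 + (1 + D) = -2 + D)
c(C) = 25 (c(C) = -2 + 27 = 25)
1/(f(8, 39) + c(81)) = 1/(29 + 25) = 1/54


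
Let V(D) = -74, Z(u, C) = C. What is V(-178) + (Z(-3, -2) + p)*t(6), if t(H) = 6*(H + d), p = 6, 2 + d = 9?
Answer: 238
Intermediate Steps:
d = 7 (d = -2 + 9 = 7)
t(H) = 42 + 6*H (t(H) = 6*(H + 7) = 6*(7 + H) = 42 + 6*H)
V(-178) + (Z(-3, -2) + p)*t(6) = -74 + (-2 + 6)*(42 + 6*6) = -74 + 4*(42 + 36) = -74 + 4*78 = -74 + 312 = 238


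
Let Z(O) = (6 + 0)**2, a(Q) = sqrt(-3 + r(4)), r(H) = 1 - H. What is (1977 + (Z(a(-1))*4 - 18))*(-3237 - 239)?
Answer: -7310028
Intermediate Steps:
a(Q) = I*sqrt(6) (a(Q) = sqrt(-3 + (1 - 1*4)) = sqrt(-3 + (1 - 4)) = sqrt(-3 - 3) = sqrt(-6) = I*sqrt(6))
Z(O) = 36 (Z(O) = 6**2 = 36)
(1977 + (Z(a(-1))*4 - 18))*(-3237 - 239) = (1977 + (36*4 - 18))*(-3237 - 239) = (1977 + (144 - 18))*(-3476) = (1977 + 126)*(-3476) = 2103*(-3476) = -7310028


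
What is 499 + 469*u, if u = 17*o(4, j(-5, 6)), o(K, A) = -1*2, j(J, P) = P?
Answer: -15447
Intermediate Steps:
o(K, A) = -2
u = -34 (u = 17*(-2) = -34)
499 + 469*u = 499 + 469*(-34) = 499 - 15946 = -15447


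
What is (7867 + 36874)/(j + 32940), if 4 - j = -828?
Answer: 44741/33772 ≈ 1.3248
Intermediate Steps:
j = 832 (j = 4 - 1*(-828) = 4 + 828 = 832)
(7867 + 36874)/(j + 32940) = (7867 + 36874)/(832 + 32940) = 44741/33772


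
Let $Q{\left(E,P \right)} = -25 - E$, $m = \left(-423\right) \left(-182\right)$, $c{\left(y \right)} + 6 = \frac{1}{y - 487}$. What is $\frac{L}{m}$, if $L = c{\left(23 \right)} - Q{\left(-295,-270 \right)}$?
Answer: $- \frac{18295}{5103072} \approx -0.0035851$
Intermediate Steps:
$c{\left(y \right)} = -6 + \frac{1}{-487 + y}$ ($c{\left(y \right)} = -6 + \frac{1}{y - 487} = -6 + \frac{1}{-487 + y}$)
$m = 76986$
$L = - \frac{128065}{464}$ ($L = \frac{2923 - 138}{-487 + 23} - \left(-25 - -295\right) = \frac{2923 - 138}{-464} - \left(-25 + 295\right) = \left(- \frac{1}{464}\right) 2785 - 270 = - \frac{2785}{464} - 270 = - \frac{128065}{464} \approx -276.0$)
$\frac{L}{m} = - \frac{128065}{464 \cdot 76986} = \left(- \frac{128065}{464}\right) \frac{1}{76986} = - \frac{18295}{5103072}$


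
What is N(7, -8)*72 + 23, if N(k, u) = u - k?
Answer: -1057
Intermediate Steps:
N(7, -8)*72 + 23 = (-8 - 1*7)*72 + 23 = (-8 - 7)*72 + 23 = -15*72 + 23 = -1080 + 23 = -1057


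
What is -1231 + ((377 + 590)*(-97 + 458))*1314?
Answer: 458699087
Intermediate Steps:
-1231 + ((377 + 590)*(-97 + 458))*1314 = -1231 + (967*361)*1314 = -1231 + 349087*1314 = -1231 + 458700318 = 458699087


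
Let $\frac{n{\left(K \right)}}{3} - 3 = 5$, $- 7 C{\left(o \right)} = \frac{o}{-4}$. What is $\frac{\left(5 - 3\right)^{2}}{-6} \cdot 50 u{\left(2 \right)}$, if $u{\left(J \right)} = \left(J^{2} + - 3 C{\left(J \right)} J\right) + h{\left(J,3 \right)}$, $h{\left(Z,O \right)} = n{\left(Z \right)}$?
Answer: $- \frac{19300}{21} \approx -919.05$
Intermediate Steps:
$C{\left(o \right)} = \frac{o}{28}$ ($C{\left(o \right)} = - \frac{o \frac{1}{-4}}{7} = - \frac{o \left(- \frac{1}{4}\right)}{7} = - \frac{\left(- \frac{1}{4}\right) o}{7} = \frac{o}{28}$)
$n{\left(K \right)} = 24$ ($n{\left(K \right)} = 9 + 3 \cdot 5 = 9 + 15 = 24$)
$h{\left(Z,O \right)} = 24$
$u{\left(J \right)} = 24 + \frac{25 J^{2}}{28}$ ($u{\left(J \right)} = \left(J^{2} + - 3 \frac{J}{28} J\right) + 24 = \left(J^{2} + - \frac{3 J}{28} J\right) + 24 = \left(J^{2} - \frac{3 J^{2}}{28}\right) + 24 = \frac{25 J^{2}}{28} + 24 = 24 + \frac{25 J^{2}}{28}$)
$\frac{\left(5 - 3\right)^{2}}{-6} \cdot 50 u{\left(2 \right)} = \frac{\left(5 - 3\right)^{2}}{-6} \cdot 50 \left(24 + \frac{25 \cdot 2^{2}}{28}\right) = 2^{2} \left(- \frac{1}{6}\right) 50 \left(24 + \frac{25}{28} \cdot 4\right) = 4 \left(- \frac{1}{6}\right) 50 \left(24 + \frac{25}{7}\right) = \left(- \frac{2}{3}\right) 50 \cdot \frac{193}{7} = \left(- \frac{100}{3}\right) \frac{193}{7} = - \frac{19300}{21}$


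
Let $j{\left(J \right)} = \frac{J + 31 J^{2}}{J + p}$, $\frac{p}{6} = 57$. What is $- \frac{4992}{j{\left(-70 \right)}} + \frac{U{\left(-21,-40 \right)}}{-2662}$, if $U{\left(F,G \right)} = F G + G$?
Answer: $- \frac{311332624}{33680955} \approx -9.2436$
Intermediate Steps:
$p = 342$ ($p = 6 \cdot 57 = 342$)
$U{\left(F,G \right)} = G + F G$
$j{\left(J \right)} = \frac{J + 31 J^{2}}{342 + J}$ ($j{\left(J \right)} = \frac{J + 31 J^{2}}{J + 342} = \frac{J + 31 J^{2}}{342 + J}$)
$- \frac{4992}{j{\left(-70 \right)}} + \frac{U{\left(-21,-40 \right)}}{-2662} = - \frac{4992}{\left(-70\right) \frac{1}{342 - 70} \left(1 + 31 \left(-70\right)\right)} + \frac{\left(-40\right) \left(1 - 21\right)}{-2662} = - \frac{4992}{\left(-70\right) \frac{1}{272} \left(1 - 2170\right)} + \left(-40\right) \left(-20\right) \left(- \frac{1}{2662}\right) = - \frac{4992}{\left(-70\right) \frac{1}{272} \left(-2169\right)} + 800 \left(- \frac{1}{2662}\right) = - \frac{4992}{\frac{75915}{136}} - \frac{400}{1331} = \left(-4992\right) \frac{136}{75915} - \frac{400}{1331} = - \frac{226304}{25305} - \frac{400}{1331} = - \frac{311332624}{33680955}$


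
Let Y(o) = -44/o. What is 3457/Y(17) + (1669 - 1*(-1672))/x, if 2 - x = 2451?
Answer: -144072285/107756 ≈ -1337.0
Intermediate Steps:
x = -2449 (x = 2 - 1*2451 = 2 - 2451 = -2449)
3457/Y(17) + (1669 - 1*(-1672))/x = 3457/((-44/17)) + (1669 - 1*(-1672))/(-2449) = 3457/((-44*1/17)) + (1669 + 1672)*(-1/2449) = 3457/(-44/17) + 3341*(-1/2449) = 3457*(-17/44) - 3341/2449 = -58769/44 - 3341/2449 = -144072285/107756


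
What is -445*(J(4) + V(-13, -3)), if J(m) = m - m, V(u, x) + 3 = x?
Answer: 2670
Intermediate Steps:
V(u, x) = -3 + x
J(m) = 0
-445*(J(4) + V(-13, -3)) = -445*(0 + (-3 - 3)) = -445*(0 - 6) = -445*(-6) = 2670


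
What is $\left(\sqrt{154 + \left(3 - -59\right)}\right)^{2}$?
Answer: $216$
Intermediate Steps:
$\left(\sqrt{154 + \left(3 - -59\right)}\right)^{2} = \left(\sqrt{154 + \left(3 + 59\right)}\right)^{2} = \left(\sqrt{154 + 62}\right)^{2} = \left(\sqrt{216}\right)^{2} = \left(6 \sqrt{6}\right)^{2} = 216$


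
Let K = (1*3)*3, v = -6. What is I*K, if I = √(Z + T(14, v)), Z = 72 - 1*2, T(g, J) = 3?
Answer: 9*√73 ≈ 76.896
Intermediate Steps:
K = 9 (K = 3*3 = 9)
Z = 70 (Z = 72 - 2 = 70)
I = √73 (I = √(70 + 3) = √73 ≈ 8.5440)
I*K = √73*9 = 9*√73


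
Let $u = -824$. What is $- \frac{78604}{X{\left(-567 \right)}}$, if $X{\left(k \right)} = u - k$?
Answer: $\frac{78604}{257} \approx 305.85$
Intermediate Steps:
$X{\left(k \right)} = -824 - k$
$- \frac{78604}{X{\left(-567 \right)}} = - \frac{78604}{-824 - -567} = - \frac{78604}{-824 + 567} = - \frac{78604}{-257} = \left(-78604\right) \left(- \frac{1}{257}\right) = \frac{78604}{257}$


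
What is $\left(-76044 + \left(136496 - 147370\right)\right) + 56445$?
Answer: $-30473$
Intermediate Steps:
$\left(-76044 + \left(136496 - 147370\right)\right) + 56445 = \left(-76044 - 10874\right) + 56445 = -86918 + 56445 = -30473$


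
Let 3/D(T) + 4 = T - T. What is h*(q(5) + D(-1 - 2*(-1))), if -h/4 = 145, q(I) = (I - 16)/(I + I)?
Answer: 1073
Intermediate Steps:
D(T) = -3/4 (D(T) = 3/(-4 + (T - T)) = 3/(-4 + 0) = 3/(-4) = 3*(-1/4) = -3/4)
q(I) = (-16 + I)/(2*I) (q(I) = (-16 + I)/((2*I)) = (-16 + I)*(1/(2*I)) = (-16 + I)/(2*I))
h = -580 (h = -4*145 = -580)
h*(q(5) + D(-1 - 2*(-1))) = -580*((1/2)*(-16 + 5)/5 - 3/4) = -580*((1/2)*(1/5)*(-11) - 3/4) = -580*(-11/10 - 3/4) = -580*(-37/20) = 1073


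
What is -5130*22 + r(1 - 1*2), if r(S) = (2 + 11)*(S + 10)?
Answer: -112743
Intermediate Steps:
r(S) = 130 + 13*S (r(S) = 13*(10 + S) = 130 + 13*S)
-5130*22 + r(1 - 1*2) = -5130*22 + (130 + 13*(1 - 1*2)) = -285*396 + (130 + 13*(1 - 2)) = -112860 + (130 + 13*(-1)) = -112860 + (130 - 13) = -112860 + 117 = -112743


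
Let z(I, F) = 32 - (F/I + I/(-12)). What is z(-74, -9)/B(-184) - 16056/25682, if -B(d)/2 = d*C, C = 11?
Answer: -1785278485/2884910424 ≈ -0.61883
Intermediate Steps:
z(I, F) = 32 + I/12 - F/I (z(I, F) = 32 - (F/I + I*(-1/12)) = 32 - (F/I - I/12) = 32 - (-I/12 + F/I) = 32 + (I/12 - F/I) = 32 + I/12 - F/I)
B(d) = -22*d (B(d) = -2*d*11 = -22*d)
z(-74, -9)/B(-184) - 16056/25682 = (32 + (1/12)*(-74) - 1*(-9)/(-74))/((-22*(-184))) - 16056/25682 = (32 - 37/6 - 1*(-9)*(-1/74))/4048 - 16056*1/25682 = (32 - 37/6 - 9/74)*(1/4048) - 8028/12841 = (2854/111)*(1/4048) - 8028/12841 = 1427/224664 - 8028/12841 = -1785278485/2884910424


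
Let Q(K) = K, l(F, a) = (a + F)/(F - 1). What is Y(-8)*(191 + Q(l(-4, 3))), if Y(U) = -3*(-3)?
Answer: 8604/5 ≈ 1720.8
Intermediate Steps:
Y(U) = 9
l(F, a) = (F + a)/(-1 + F)
Y(-8)*(191 + Q(l(-4, 3))) = 9*(191 + (-4 + 3)/(-1 - 4)) = 9*(191 - 1/(-5)) = 9*(191 - 1/5*(-1)) = 9*(191 + 1/5) = 9*(956/5) = 8604/5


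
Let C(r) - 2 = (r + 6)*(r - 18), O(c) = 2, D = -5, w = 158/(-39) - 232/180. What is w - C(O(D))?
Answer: 70586/585 ≈ 120.66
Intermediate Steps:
w = -3124/585 (w = 158*(-1/39) - 232*1/180 = -158/39 - 58/45 = -3124/585 ≈ -5.3402)
C(r) = 2 + (-18 + r)*(6 + r) (C(r) = 2 + (r + 6)*(r - 18) = 2 + (6 + r)*(-18 + r) = 2 + (-18 + r)*(6 + r))
w - C(O(D)) = -3124/585 - (-106 + 2² - 12*2) = -3124/585 - (-106 + 4 - 24) = -3124/585 - 1*(-126) = -3124/585 + 126 = 70586/585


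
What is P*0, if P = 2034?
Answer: 0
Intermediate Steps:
P*0 = 2034*0 = 0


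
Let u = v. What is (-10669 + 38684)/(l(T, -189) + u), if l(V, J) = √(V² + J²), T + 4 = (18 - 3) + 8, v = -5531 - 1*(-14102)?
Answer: 240116565/73425959 - 28015*√36082/73425959 ≈ 3.1977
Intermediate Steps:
v = 8571 (v = -5531 + 14102 = 8571)
u = 8571
T = 19 (T = -4 + ((18 - 3) + 8) = -4 + (15 + 8) = -4 + 23 = 19)
l(V, J) = √(J² + V²)
(-10669 + 38684)/(l(T, -189) + u) = (-10669 + 38684)/(√((-189)² + 19²) + 8571) = 28015/(√(35721 + 361) + 8571) = 28015/(√36082 + 8571) = 28015/(8571 + √36082)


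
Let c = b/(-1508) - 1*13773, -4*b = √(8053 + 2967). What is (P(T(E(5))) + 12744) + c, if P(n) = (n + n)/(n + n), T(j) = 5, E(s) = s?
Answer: -1028 + √2755/3016 ≈ -1028.0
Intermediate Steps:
b = -√2755/2 (b = -√(8053 + 2967)/4 = -√2755/2 ≈ -26.244)
P(n) = 1 (P(n) = (2*n)/((2*n)) = (2*n)*(1/(2*n)) = 1)
c = -13773 + √2755/3016 (c = -√2755/2/(-1508) - 1*13773 = -√2755/2*(-1/1508) - 13773 = √2755/3016 - 13773 = -13773 + √2755/3016 ≈ -13773.)
(P(T(E(5))) + 12744) + c = (1 + 12744) + (-13773 + √2755/3016) = 12745 + (-13773 + √2755/3016) = -1028 + √2755/3016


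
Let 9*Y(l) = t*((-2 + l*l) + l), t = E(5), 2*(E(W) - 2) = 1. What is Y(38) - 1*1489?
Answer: -9701/9 ≈ -1077.9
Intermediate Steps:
E(W) = 5/2 (E(W) = 2 + (1/2)*1 = 2 + 1/2 = 5/2)
t = 5/2 ≈ 2.5000
Y(l) = -5/9 + 5*l/18 + 5*l**2/18 (Y(l) = (5*((-2 + l*l) + l)/2)/9 = (5*((-2 + l**2) + l)/2)/9 = (5*(-2 + l + l**2)/2)/9 = (-5 + 5*l/2 + 5*l**2/2)/9 = -5/9 + 5*l/18 + 5*l**2/18)
Y(38) - 1*1489 = (-5/9 + (5/18)*38 + (5/18)*38**2) - 1*1489 = (-5/9 + 95/9 + (5/18)*1444) - 1489 = (-5/9 + 95/9 + 3610/9) - 1489 = 3700/9 - 1489 = -9701/9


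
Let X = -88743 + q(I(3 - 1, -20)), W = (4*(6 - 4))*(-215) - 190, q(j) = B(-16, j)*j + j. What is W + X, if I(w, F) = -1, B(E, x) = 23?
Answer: -90677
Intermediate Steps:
q(j) = 24*j (q(j) = 23*j + j = 24*j)
W = -1910 (W = (4*2)*(-215) - 190 = 8*(-215) - 190 = -1720 - 190 = -1910)
X = -88767 (X = -88743 + 24*(-1) = -88743 - 24 = -88767)
W + X = -1910 - 88767 = -90677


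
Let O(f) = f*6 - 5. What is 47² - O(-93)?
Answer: 2772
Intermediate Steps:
O(f) = -5 + 6*f (O(f) = 6*f - 5 = -5 + 6*f)
47² - O(-93) = 47² - (-5 + 6*(-93)) = 2209 - (-5 - 558) = 2209 - 1*(-563) = 2209 + 563 = 2772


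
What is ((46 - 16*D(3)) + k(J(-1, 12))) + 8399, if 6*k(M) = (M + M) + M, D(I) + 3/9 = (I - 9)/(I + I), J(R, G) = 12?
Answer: 25417/3 ≈ 8472.3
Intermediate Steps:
D(I) = -⅓ + (-9 + I)/(2*I) (D(I) = -⅓ + (I - 9)/(I + I) = -⅓ + (-9 + I)/((2*I)) = -⅓ + (-9 + I)*(1/(2*I)) = -⅓ + (-9 + I)/(2*I))
k(M) = M/2 (k(M) = ((M + M) + M)/6 = (2*M + M)/6 = (3*M)/6 = M/2)
((46 - 16*D(3)) + k(J(-1, 12))) + 8399 = ((46 - 8*(-27 + 3)/(3*3)) + (½)*12) + 8399 = ((46 - 8*(-24)/(3*3)) + 6) + 8399 = ((46 - 16*(-4/3)) + 6) + 8399 = ((46 + 64/3) + 6) + 8399 = (202/3 + 6) + 8399 = 220/3 + 8399 = 25417/3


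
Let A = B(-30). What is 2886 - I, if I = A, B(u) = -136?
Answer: 3022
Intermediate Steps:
A = -136
I = -136
2886 - I = 2886 - 1*(-136) = 2886 + 136 = 3022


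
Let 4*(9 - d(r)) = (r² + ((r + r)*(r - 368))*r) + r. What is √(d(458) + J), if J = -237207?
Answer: I*√38916534/2 ≈ 3119.2*I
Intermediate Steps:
d(r) = 9 - r/4 - r²/4 - r²*(-368 + r)/2 (d(r) = 9 - ((r² + ((r + r)*(r - 368))*r) + r)/4 = 9 - ((r² + ((2*r)*(-368 + r))*r) + r)/4 = 9 - ((r² + (2*r*(-368 + r))*r) + r)/4 = 9 - ((r² + 2*r²*(-368 + r)) + r)/4 = 9 - (r + r² + 2*r²*(-368 + r))/4 = 9 + (-r/4 - r²/4 - r²*(-368 + r)/2) = 9 - r/4 - r²/4 - r²*(-368 + r)/2)
√(d(458) + J) = √((9 - ½*458³ - ¼*458 + (735/4)*458²) - 237207) = √((9 - ½*96071912 - 229/2 + (735/4)*209764) - 237207) = √((9 - 48035956 - 229/2 + 38544135) - 237207) = √(-18983853/2 - 237207) = √(-19458267/2) = I*√38916534/2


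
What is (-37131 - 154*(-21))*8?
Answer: -271176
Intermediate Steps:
(-37131 - 154*(-21))*8 = (-37131 + 3234)*8 = -33897*8 = -271176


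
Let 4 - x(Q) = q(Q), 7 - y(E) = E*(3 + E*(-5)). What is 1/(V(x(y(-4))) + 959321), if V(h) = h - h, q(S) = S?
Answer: 1/959321 ≈ 1.0424e-6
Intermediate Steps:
y(E) = 7 - E*(3 - 5*E) (y(E) = 7 - E*(3 + E*(-5)) = 7 - E*(3 - 5*E))
x(Q) = 4 - Q
V(h) = 0
1/(V(x(y(-4))) + 959321) = 1/(0 + 959321) = 1/959321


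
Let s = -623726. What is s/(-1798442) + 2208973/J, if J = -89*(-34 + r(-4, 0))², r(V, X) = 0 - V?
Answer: -1961374683733/72027602100 ≈ -27.231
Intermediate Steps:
r(V, X) = -V
J = -80100 (J = -89*(-34 - 1*(-4))² = -89*(-34 + 4)² = -89*(-30)² = -89*900 = -80100)
s/(-1798442) + 2208973/J = -623726/(-1798442) + 2208973/(-80100) = -623726*(-1/1798442) + 2208973*(-1/80100) = 311863/899221 - 2208973/80100 = -1961374683733/72027602100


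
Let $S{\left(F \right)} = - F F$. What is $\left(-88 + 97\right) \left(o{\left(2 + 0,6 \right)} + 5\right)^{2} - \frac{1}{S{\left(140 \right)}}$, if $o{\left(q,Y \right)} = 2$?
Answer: $\frac{8643601}{19600} \approx 441.0$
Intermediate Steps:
$S{\left(F \right)} = - F^{2}$
$\left(-88 + 97\right) \left(o{\left(2 + 0,6 \right)} + 5\right)^{2} - \frac{1}{S{\left(140 \right)}} = \left(-88 + 97\right) \left(2 + 5\right)^{2} - \frac{1}{\left(-1\right) 140^{2}} = 9 \cdot 7^{2} - \frac{1}{\left(-1\right) 19600} = 9 \cdot 49 - \frac{1}{-19600} = 441 - - \frac{1}{19600} = 441 + \frac{1}{19600} = \frac{8643601}{19600}$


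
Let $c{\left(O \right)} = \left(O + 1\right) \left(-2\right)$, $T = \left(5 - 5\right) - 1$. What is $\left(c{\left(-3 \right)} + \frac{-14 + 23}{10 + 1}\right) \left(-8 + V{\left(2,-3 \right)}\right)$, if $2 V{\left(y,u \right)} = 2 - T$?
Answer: $- \frac{689}{22} \approx -31.318$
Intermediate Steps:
$T = -1$ ($T = 0 - 1 = -1$)
$c{\left(O \right)} = -2 - 2 O$ ($c{\left(O \right)} = \left(1 + O\right) \left(-2\right) = -2 - 2 O$)
$V{\left(y,u \right)} = \frac{3}{2}$ ($V{\left(y,u \right)} = \frac{2 - -1}{2} = \frac{2 + 1}{2} = \frac{1}{2} \cdot 3 = \frac{3}{2}$)
$\left(c{\left(-3 \right)} + \frac{-14 + 23}{10 + 1}\right) \left(-8 + V{\left(2,-3 \right)}\right) = \left(\left(-2 - -6\right) + \frac{-14 + 23}{10 + 1}\right) \left(-8 + \frac{3}{2}\right) = \left(\left(-2 + 6\right) + \frac{9}{11}\right) \left(- \frac{13}{2}\right) = \left(4 + 9 \cdot \frac{1}{11}\right) \left(- \frac{13}{2}\right) = \left(4 + \frac{9}{11}\right) \left(- \frac{13}{2}\right) = \frac{53}{11} \left(- \frac{13}{2}\right) = - \frac{689}{22}$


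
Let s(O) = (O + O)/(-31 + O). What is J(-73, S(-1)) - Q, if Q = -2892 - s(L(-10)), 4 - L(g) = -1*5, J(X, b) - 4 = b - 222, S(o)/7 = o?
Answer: 29328/11 ≈ 2666.2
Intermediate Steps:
S(o) = 7*o
J(X, b) = -218 + b (J(X, b) = 4 + (b - 222) = 4 + (-222 + b) = -218 + b)
L(g) = 9 (L(g) = 4 - (-1)*5 = 4 - 1*(-5) = 4 + 5 = 9)
s(O) = 2*O/(-31 + O) (s(O) = (2*O)/(-31 + O) = 2*O/(-31 + O))
Q = -31803/11 (Q = -2892 - 2*9/(-31 + 9) = -2892 - 2*9/(-22) = -2892 - 2*9*(-1)/22 = -2892 - 1*(-9/11) = -2892 + 9/11 = -31803/11 ≈ -2891.2)
J(-73, S(-1)) - Q = (-218 + 7*(-1)) - 1*(-31803/11) = (-218 - 7) + 31803/11 = -225 + 31803/11 = 29328/11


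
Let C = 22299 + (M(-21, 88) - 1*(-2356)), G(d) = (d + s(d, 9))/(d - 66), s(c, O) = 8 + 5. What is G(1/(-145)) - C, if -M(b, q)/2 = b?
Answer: -236376871/9571 ≈ -24697.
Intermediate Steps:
M(b, q) = -2*b
s(c, O) = 13
G(d) = (13 + d)/(-66 + d) (G(d) = (d + 13)/(d - 66) = (13 + d)/(-66 + d))
C = 24697 (C = 22299 + (-2*(-21) - 1*(-2356)) = 22299 + (42 + 2356) = 22299 + 2398 = 24697)
G(1/(-145)) - C = (13 + 1/(-145))/(-66 + 1/(-145)) - 1*24697 = (13 - 1/145)/(-66 - 1/145) - 24697 = (1884/145)/(-9571/145) - 24697 = -145/9571*1884/145 - 24697 = -1884/9571 - 24697 = -236376871/9571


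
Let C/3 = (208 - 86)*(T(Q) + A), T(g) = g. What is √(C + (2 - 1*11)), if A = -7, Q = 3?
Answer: I*√1473 ≈ 38.38*I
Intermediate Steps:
C = -1464 (C = 3*((208 - 86)*(3 - 7)) = 3*(122*(-4)) = 3*(-488) = -1464)
√(C + (2 - 1*11)) = √(-1464 + (2 - 1*11)) = √(-1464 + (2 - 11)) = √(-1464 - 9) = √(-1473) = I*√1473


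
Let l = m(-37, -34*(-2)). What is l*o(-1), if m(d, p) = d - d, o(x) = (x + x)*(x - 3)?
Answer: 0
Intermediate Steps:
o(x) = 2*x*(-3 + x) (o(x) = (2*x)*(-3 + x) = 2*x*(-3 + x))
m(d, p) = 0
l = 0
l*o(-1) = 0*(2*(-1)*(-3 - 1)) = 0*(2*(-1)*(-4)) = 0*8 = 0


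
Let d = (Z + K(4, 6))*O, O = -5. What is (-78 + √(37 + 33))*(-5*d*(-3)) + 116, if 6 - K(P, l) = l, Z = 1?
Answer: 5966 - 75*√70 ≈ 5338.5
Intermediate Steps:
K(P, l) = 6 - l
d = -5 (d = (1 + (6 - 1*6))*(-5) = (1 + (6 - 6))*(-5) = (1 + 0)*(-5) = 1*(-5) = -5)
(-78 + √(37 + 33))*(-5*d*(-3)) + 116 = (-78 + √(37 + 33))*(-5*(-5)*(-3)) + 116 = (-78 + √70)*(25*(-3)) + 116 = (-78 + √70)*(-75) + 116 = (5850 - 75*√70) + 116 = 5966 - 75*√70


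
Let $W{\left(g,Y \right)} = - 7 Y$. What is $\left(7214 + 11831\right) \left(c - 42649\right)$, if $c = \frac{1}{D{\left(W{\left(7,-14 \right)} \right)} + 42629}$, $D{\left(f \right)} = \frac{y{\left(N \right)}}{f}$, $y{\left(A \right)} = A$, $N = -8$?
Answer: $- \frac{1696642035524280}{2088817} \approx -8.1225 \cdot 10^{8}$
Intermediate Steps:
$D{\left(f \right)} = - \frac{8}{f}$
$c = \frac{49}{2088817}$ ($c = \frac{1}{- \frac{8}{\left(-7\right) \left(-14\right)} + 42629} = \frac{1}{- \frac{8}{98} + 42629} = \frac{1}{\left(-8\right) \frac{1}{98} + 42629} = \frac{1}{- \frac{4}{49} + 42629} = \frac{1}{\frac{2088817}{49}} = \frac{49}{2088817} \approx 2.3458 \cdot 10^{-5}$)
$\left(7214 + 11831\right) \left(c - 42649\right) = \left(7214 + 11831\right) \left(\frac{49}{2088817} - 42649\right) = 19045 \left(- \frac{89085956184}{2088817}\right) = - \frac{1696642035524280}{2088817}$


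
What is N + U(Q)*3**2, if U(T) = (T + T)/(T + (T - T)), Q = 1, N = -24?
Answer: -6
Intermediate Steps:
U(T) = 2 (U(T) = (2*T)/(T + 0) = (2*T)/T = 2)
N + U(Q)*3**2 = -24 + 2*3**2 = -24 + 2*9 = -24 + 18 = -6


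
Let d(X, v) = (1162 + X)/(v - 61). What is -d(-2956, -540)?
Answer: -1794/601 ≈ -2.9850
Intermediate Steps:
d(X, v) = (1162 + X)/(-61 + v)
-d(-2956, -540) = -(1162 - 2956)/(-61 - 540) = -(-1794)/(-601) = -(-1)*(-1794)/601 = -1*1794/601 = -1794/601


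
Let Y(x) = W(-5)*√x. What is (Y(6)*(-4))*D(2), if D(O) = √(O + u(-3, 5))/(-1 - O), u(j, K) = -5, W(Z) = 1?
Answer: 4*I*√2 ≈ 5.6569*I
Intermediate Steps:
Y(x) = √x (Y(x) = 1*√x = √x)
D(O) = √(-5 + O)/(-1 - O) (D(O) = √(O - 5)/(-1 - O) = √(-5 + O)/(-1 - O))
(Y(6)*(-4))*D(2) = (√6*(-4))*(-√(-5 + 2)/(1 + 2)) = (-4*√6)*(-1*√(-3)/3) = (-4*√6)*(-1*⅓*I*√3) = (-4*√6)*(-I*√3/3) = 4*I*√2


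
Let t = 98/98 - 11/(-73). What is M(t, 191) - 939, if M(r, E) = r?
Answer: -68463/73 ≈ -937.85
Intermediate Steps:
t = 84/73 (t = 98*(1/98) - 11*(-1/73) = 1 + 11/73 = 84/73 ≈ 1.1507)
M(t, 191) - 939 = 84/73 - 939 = -68463/73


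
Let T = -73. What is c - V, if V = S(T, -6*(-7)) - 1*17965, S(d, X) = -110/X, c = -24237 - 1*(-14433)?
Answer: 171436/21 ≈ 8163.6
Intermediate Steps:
c = -9804 (c = -24237 + 14433 = -9804)
V = -377320/21 (V = -110/((-6*(-7))) - 1*17965 = -110/42 - 17965 = -110*1/42 - 17965 = -55/21 - 17965 = -377320/21 ≈ -17968.)
c - V = -9804 - 1*(-377320/21) = -9804 + 377320/21 = 171436/21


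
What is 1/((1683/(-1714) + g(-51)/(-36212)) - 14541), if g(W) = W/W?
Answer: -31033684/451291272299 ≈ -6.8766e-5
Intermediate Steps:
g(W) = 1
1/((1683/(-1714) + g(-51)/(-36212)) - 14541) = 1/((1683/(-1714) + 1/(-36212)) - 14541) = 1/((1683*(-1/1714) + 1*(-1/36212)) - 14541) = 1/((-1683/1714 - 1/36212) - 14541) = 1/(-30473255/31033684 - 14541) = 1/(-451291272299/31033684) = -31033684/451291272299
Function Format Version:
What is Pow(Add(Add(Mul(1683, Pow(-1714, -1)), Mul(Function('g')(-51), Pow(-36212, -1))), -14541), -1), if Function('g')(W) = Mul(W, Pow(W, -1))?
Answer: Rational(-31033684, 451291272299) ≈ -6.8766e-5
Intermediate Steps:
Function('g')(W) = 1
Pow(Add(Add(Mul(1683, Pow(-1714, -1)), Mul(Function('g')(-51), Pow(-36212, -1))), -14541), -1) = Pow(Add(Add(Mul(1683, Pow(-1714, -1)), Mul(1, Pow(-36212, -1))), -14541), -1) = Pow(Add(Add(Mul(1683, Rational(-1, 1714)), Mul(1, Rational(-1, 36212))), -14541), -1) = Pow(Add(Add(Rational(-1683, 1714), Rational(-1, 36212)), -14541), -1) = Pow(Add(Rational(-30473255, 31033684), -14541), -1) = Pow(Rational(-451291272299, 31033684), -1) = Rational(-31033684, 451291272299)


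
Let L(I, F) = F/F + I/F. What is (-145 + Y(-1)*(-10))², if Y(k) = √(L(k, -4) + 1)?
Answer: 25600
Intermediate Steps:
L(I, F) = 1 + I/F
Y(k) = √(2 - k/4) (Y(k) = √((-4 + k)/(-4) + 1) = √(-(-4 + k)/4 + 1) = √((1 - k/4) + 1) = √(2 - k/4))
(-145 + Y(-1)*(-10))² = (-145 + (√(8 - 1*(-1))/2)*(-10))² = (-145 + (√(8 + 1)/2)*(-10))² = (-145 + (√9/2)*(-10))² = (-145 + ((½)*3)*(-10))² = (-145 + (3/2)*(-10))² = (-145 - 15)² = (-160)² = 25600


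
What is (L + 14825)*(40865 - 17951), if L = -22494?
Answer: -175727466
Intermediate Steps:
(L + 14825)*(40865 - 17951) = (-22494 + 14825)*(40865 - 17951) = -7669*22914 = -175727466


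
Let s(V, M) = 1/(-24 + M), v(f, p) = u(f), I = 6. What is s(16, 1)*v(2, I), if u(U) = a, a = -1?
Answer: 1/23 ≈ 0.043478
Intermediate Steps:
u(U) = -1
v(f, p) = -1
s(16, 1)*v(2, I) = -1/(-24 + 1) = -1/(-23) = -1/23*(-1) = 1/23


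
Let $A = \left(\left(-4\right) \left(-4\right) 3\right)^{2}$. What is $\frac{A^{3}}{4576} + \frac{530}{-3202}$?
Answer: $\frac{611911691257}{228943} \approx 2.6728 \cdot 10^{6}$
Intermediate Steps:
$A = 2304$ ($A = \left(16 \cdot 3\right)^{2} = 48^{2} = 2304$)
$\frac{A^{3}}{4576} + \frac{530}{-3202} = \frac{2304^{3}}{4576} + \frac{530}{-3202} = 12230590464 \cdot \frac{1}{4576} + 530 \left(- \frac{1}{3202}\right) = \frac{382205952}{143} - \frac{265}{1601} = \frac{611911691257}{228943}$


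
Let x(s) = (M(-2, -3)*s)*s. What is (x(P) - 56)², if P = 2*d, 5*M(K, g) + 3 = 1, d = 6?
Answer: 322624/25 ≈ 12905.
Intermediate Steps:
M(K, g) = -⅖ (M(K, g) = -⅗ + (⅕)*1 = -⅗ + ⅕ = -⅖)
P = 12 (P = 2*6 = 12)
x(s) = -2*s²/5 (x(s) = (-2*s/5)*s = -2*s²/5)
(x(P) - 56)² = (-⅖*12² - 56)² = (-⅖*144 - 56)² = (-288/5 - 56)² = (-568/5)² = 322624/25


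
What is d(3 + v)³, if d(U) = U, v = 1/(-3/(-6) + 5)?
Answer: 42875/1331 ≈ 32.213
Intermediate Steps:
v = 2/11 (v = 1/(-3*(-⅙) + 5) = 1/(½ + 5) = 1/(11/2) = 2/11 ≈ 0.18182)
d(3 + v)³ = (3 + 2/11)³ = (35/11)³ = 42875/1331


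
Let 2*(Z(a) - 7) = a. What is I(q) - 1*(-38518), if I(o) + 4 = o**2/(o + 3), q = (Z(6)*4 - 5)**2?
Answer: 48795817/1228 ≈ 39736.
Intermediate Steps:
Z(a) = 7 + a/2
q = 1225 (q = ((7 + (1/2)*6)*4 - 5)**2 = ((7 + 3)*4 - 5)**2 = (10*4 - 5)**2 = (40 - 5)**2 = 35**2 = 1225)
I(o) = -4 + o**2/(3 + o) (I(o) = -4 + o**2/(o + 3) = -4 + o**2/(3 + o))
I(q) - 1*(-38518) = (-12 + 1225**2 - 4*1225)/(3 + 1225) - 1*(-38518) = (-12 + 1500625 - 4900)/1228 + 38518 = (1/1228)*1495713 + 38518 = 1495713/1228 + 38518 = 48795817/1228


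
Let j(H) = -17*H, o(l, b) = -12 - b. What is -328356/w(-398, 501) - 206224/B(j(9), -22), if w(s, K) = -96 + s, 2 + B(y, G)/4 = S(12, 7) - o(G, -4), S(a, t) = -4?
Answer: -6202988/247 ≈ -25113.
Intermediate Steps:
B(y, G) = 8 (B(y, G) = -8 + 4*(-4 - (-12 - 1*(-4))) = -8 + 4*(-4 - (-12 + 4)) = -8 + 4*(-4 - 1*(-8)) = -8 + 4*(-4 + 8) = -8 + 4*4 = -8 + 16 = 8)
-328356/w(-398, 501) - 206224/B(j(9), -22) = -328356/(-96 - 398) - 206224/8 = -328356/(-494) - 206224*⅛ = -328356*(-1/494) - 25778 = 164178/247 - 25778 = -6202988/247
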